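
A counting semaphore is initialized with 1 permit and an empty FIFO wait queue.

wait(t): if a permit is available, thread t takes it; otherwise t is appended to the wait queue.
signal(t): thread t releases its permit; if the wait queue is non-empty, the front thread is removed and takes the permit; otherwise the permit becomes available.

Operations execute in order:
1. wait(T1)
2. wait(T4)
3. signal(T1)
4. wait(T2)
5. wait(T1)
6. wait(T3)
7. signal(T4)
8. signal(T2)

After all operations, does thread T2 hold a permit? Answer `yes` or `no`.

Step 1: wait(T1) -> count=0 queue=[] holders={T1}
Step 2: wait(T4) -> count=0 queue=[T4] holders={T1}
Step 3: signal(T1) -> count=0 queue=[] holders={T4}
Step 4: wait(T2) -> count=0 queue=[T2] holders={T4}
Step 5: wait(T1) -> count=0 queue=[T2,T1] holders={T4}
Step 6: wait(T3) -> count=0 queue=[T2,T1,T3] holders={T4}
Step 7: signal(T4) -> count=0 queue=[T1,T3] holders={T2}
Step 8: signal(T2) -> count=0 queue=[T3] holders={T1}
Final holders: {T1} -> T2 not in holders

Answer: no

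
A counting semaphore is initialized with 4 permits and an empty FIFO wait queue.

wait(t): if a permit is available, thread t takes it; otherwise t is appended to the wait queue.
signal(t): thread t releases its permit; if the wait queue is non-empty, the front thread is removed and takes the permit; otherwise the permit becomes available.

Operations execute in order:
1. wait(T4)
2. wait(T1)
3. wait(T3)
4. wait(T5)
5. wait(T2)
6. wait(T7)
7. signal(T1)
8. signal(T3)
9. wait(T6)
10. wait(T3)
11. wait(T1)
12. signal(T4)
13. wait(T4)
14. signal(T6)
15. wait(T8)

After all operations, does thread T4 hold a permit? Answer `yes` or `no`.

Step 1: wait(T4) -> count=3 queue=[] holders={T4}
Step 2: wait(T1) -> count=2 queue=[] holders={T1,T4}
Step 3: wait(T3) -> count=1 queue=[] holders={T1,T3,T4}
Step 4: wait(T5) -> count=0 queue=[] holders={T1,T3,T4,T5}
Step 5: wait(T2) -> count=0 queue=[T2] holders={T1,T3,T4,T5}
Step 6: wait(T7) -> count=0 queue=[T2,T7] holders={T1,T3,T4,T5}
Step 7: signal(T1) -> count=0 queue=[T7] holders={T2,T3,T4,T5}
Step 8: signal(T3) -> count=0 queue=[] holders={T2,T4,T5,T7}
Step 9: wait(T6) -> count=0 queue=[T6] holders={T2,T4,T5,T7}
Step 10: wait(T3) -> count=0 queue=[T6,T3] holders={T2,T4,T5,T7}
Step 11: wait(T1) -> count=0 queue=[T6,T3,T1] holders={T2,T4,T5,T7}
Step 12: signal(T4) -> count=0 queue=[T3,T1] holders={T2,T5,T6,T7}
Step 13: wait(T4) -> count=0 queue=[T3,T1,T4] holders={T2,T5,T6,T7}
Step 14: signal(T6) -> count=0 queue=[T1,T4] holders={T2,T3,T5,T7}
Step 15: wait(T8) -> count=0 queue=[T1,T4,T8] holders={T2,T3,T5,T7}
Final holders: {T2,T3,T5,T7} -> T4 not in holders

Answer: no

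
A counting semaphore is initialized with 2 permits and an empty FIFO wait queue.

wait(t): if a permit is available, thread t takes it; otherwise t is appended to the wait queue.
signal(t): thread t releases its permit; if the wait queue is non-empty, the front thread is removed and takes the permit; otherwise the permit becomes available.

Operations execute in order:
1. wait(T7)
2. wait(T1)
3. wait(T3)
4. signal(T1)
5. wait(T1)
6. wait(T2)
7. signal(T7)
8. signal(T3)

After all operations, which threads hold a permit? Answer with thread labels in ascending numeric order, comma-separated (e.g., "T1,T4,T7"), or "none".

Answer: T1,T2

Derivation:
Step 1: wait(T7) -> count=1 queue=[] holders={T7}
Step 2: wait(T1) -> count=0 queue=[] holders={T1,T7}
Step 3: wait(T3) -> count=0 queue=[T3] holders={T1,T7}
Step 4: signal(T1) -> count=0 queue=[] holders={T3,T7}
Step 5: wait(T1) -> count=0 queue=[T1] holders={T3,T7}
Step 6: wait(T2) -> count=0 queue=[T1,T2] holders={T3,T7}
Step 7: signal(T7) -> count=0 queue=[T2] holders={T1,T3}
Step 8: signal(T3) -> count=0 queue=[] holders={T1,T2}
Final holders: T1,T2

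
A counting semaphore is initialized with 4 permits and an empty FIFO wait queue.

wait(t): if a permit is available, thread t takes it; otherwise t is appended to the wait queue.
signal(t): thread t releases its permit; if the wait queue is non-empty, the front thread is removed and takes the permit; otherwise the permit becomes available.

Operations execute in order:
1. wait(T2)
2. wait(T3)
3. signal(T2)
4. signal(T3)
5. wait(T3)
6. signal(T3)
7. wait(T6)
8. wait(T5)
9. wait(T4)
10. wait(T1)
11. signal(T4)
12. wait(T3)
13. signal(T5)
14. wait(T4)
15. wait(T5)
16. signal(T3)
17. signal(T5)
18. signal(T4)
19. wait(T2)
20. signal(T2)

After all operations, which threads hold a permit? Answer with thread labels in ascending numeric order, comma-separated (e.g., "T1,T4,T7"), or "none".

Answer: T1,T6

Derivation:
Step 1: wait(T2) -> count=3 queue=[] holders={T2}
Step 2: wait(T3) -> count=2 queue=[] holders={T2,T3}
Step 3: signal(T2) -> count=3 queue=[] holders={T3}
Step 4: signal(T3) -> count=4 queue=[] holders={none}
Step 5: wait(T3) -> count=3 queue=[] holders={T3}
Step 6: signal(T3) -> count=4 queue=[] holders={none}
Step 7: wait(T6) -> count=3 queue=[] holders={T6}
Step 8: wait(T5) -> count=2 queue=[] holders={T5,T6}
Step 9: wait(T4) -> count=1 queue=[] holders={T4,T5,T6}
Step 10: wait(T1) -> count=0 queue=[] holders={T1,T4,T5,T6}
Step 11: signal(T4) -> count=1 queue=[] holders={T1,T5,T6}
Step 12: wait(T3) -> count=0 queue=[] holders={T1,T3,T5,T6}
Step 13: signal(T5) -> count=1 queue=[] holders={T1,T3,T6}
Step 14: wait(T4) -> count=0 queue=[] holders={T1,T3,T4,T6}
Step 15: wait(T5) -> count=0 queue=[T5] holders={T1,T3,T4,T6}
Step 16: signal(T3) -> count=0 queue=[] holders={T1,T4,T5,T6}
Step 17: signal(T5) -> count=1 queue=[] holders={T1,T4,T6}
Step 18: signal(T4) -> count=2 queue=[] holders={T1,T6}
Step 19: wait(T2) -> count=1 queue=[] holders={T1,T2,T6}
Step 20: signal(T2) -> count=2 queue=[] holders={T1,T6}
Final holders: T1,T6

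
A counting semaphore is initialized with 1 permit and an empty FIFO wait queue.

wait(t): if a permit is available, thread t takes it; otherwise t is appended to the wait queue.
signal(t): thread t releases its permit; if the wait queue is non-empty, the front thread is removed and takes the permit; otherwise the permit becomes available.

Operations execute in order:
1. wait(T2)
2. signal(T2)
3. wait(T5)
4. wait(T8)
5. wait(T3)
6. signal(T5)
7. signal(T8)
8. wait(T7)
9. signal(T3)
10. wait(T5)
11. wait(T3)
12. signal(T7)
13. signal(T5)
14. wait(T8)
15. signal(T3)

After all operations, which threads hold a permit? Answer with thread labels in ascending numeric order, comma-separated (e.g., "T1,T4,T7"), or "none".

Step 1: wait(T2) -> count=0 queue=[] holders={T2}
Step 2: signal(T2) -> count=1 queue=[] holders={none}
Step 3: wait(T5) -> count=0 queue=[] holders={T5}
Step 4: wait(T8) -> count=0 queue=[T8] holders={T5}
Step 5: wait(T3) -> count=0 queue=[T8,T3] holders={T5}
Step 6: signal(T5) -> count=0 queue=[T3] holders={T8}
Step 7: signal(T8) -> count=0 queue=[] holders={T3}
Step 8: wait(T7) -> count=0 queue=[T7] holders={T3}
Step 9: signal(T3) -> count=0 queue=[] holders={T7}
Step 10: wait(T5) -> count=0 queue=[T5] holders={T7}
Step 11: wait(T3) -> count=0 queue=[T5,T3] holders={T7}
Step 12: signal(T7) -> count=0 queue=[T3] holders={T5}
Step 13: signal(T5) -> count=0 queue=[] holders={T3}
Step 14: wait(T8) -> count=0 queue=[T8] holders={T3}
Step 15: signal(T3) -> count=0 queue=[] holders={T8}
Final holders: T8

Answer: T8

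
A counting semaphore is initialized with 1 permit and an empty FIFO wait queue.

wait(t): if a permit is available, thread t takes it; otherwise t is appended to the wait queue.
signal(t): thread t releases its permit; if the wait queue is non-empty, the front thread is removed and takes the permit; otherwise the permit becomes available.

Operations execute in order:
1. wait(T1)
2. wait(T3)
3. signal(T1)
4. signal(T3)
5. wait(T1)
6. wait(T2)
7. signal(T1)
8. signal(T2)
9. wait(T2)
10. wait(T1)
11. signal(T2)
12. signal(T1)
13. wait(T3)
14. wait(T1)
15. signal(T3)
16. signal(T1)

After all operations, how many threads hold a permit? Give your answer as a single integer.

Answer: 0

Derivation:
Step 1: wait(T1) -> count=0 queue=[] holders={T1}
Step 2: wait(T3) -> count=0 queue=[T3] holders={T1}
Step 3: signal(T1) -> count=0 queue=[] holders={T3}
Step 4: signal(T3) -> count=1 queue=[] holders={none}
Step 5: wait(T1) -> count=0 queue=[] holders={T1}
Step 6: wait(T2) -> count=0 queue=[T2] holders={T1}
Step 7: signal(T1) -> count=0 queue=[] holders={T2}
Step 8: signal(T2) -> count=1 queue=[] holders={none}
Step 9: wait(T2) -> count=0 queue=[] holders={T2}
Step 10: wait(T1) -> count=0 queue=[T1] holders={T2}
Step 11: signal(T2) -> count=0 queue=[] holders={T1}
Step 12: signal(T1) -> count=1 queue=[] holders={none}
Step 13: wait(T3) -> count=0 queue=[] holders={T3}
Step 14: wait(T1) -> count=0 queue=[T1] holders={T3}
Step 15: signal(T3) -> count=0 queue=[] holders={T1}
Step 16: signal(T1) -> count=1 queue=[] holders={none}
Final holders: {none} -> 0 thread(s)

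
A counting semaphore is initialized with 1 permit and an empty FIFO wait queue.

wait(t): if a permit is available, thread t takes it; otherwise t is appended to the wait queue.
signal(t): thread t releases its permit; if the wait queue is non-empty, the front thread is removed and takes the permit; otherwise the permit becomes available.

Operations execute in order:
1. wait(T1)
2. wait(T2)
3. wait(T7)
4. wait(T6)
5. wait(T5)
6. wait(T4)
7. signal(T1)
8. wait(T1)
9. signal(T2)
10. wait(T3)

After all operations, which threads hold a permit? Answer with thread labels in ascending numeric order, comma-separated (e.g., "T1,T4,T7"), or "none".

Step 1: wait(T1) -> count=0 queue=[] holders={T1}
Step 2: wait(T2) -> count=0 queue=[T2] holders={T1}
Step 3: wait(T7) -> count=0 queue=[T2,T7] holders={T1}
Step 4: wait(T6) -> count=0 queue=[T2,T7,T6] holders={T1}
Step 5: wait(T5) -> count=0 queue=[T2,T7,T6,T5] holders={T1}
Step 6: wait(T4) -> count=0 queue=[T2,T7,T6,T5,T4] holders={T1}
Step 7: signal(T1) -> count=0 queue=[T7,T6,T5,T4] holders={T2}
Step 8: wait(T1) -> count=0 queue=[T7,T6,T5,T4,T1] holders={T2}
Step 9: signal(T2) -> count=0 queue=[T6,T5,T4,T1] holders={T7}
Step 10: wait(T3) -> count=0 queue=[T6,T5,T4,T1,T3] holders={T7}
Final holders: T7

Answer: T7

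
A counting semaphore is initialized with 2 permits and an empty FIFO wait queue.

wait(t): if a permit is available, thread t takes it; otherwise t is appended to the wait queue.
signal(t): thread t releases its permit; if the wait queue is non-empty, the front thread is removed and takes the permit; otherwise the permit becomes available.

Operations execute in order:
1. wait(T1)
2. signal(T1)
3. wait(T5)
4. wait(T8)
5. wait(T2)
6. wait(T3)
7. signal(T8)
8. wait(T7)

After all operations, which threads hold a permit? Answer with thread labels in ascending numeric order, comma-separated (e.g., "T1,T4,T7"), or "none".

Answer: T2,T5

Derivation:
Step 1: wait(T1) -> count=1 queue=[] holders={T1}
Step 2: signal(T1) -> count=2 queue=[] holders={none}
Step 3: wait(T5) -> count=1 queue=[] holders={T5}
Step 4: wait(T8) -> count=0 queue=[] holders={T5,T8}
Step 5: wait(T2) -> count=0 queue=[T2] holders={T5,T8}
Step 6: wait(T3) -> count=0 queue=[T2,T3] holders={T5,T8}
Step 7: signal(T8) -> count=0 queue=[T3] holders={T2,T5}
Step 8: wait(T7) -> count=0 queue=[T3,T7] holders={T2,T5}
Final holders: T2,T5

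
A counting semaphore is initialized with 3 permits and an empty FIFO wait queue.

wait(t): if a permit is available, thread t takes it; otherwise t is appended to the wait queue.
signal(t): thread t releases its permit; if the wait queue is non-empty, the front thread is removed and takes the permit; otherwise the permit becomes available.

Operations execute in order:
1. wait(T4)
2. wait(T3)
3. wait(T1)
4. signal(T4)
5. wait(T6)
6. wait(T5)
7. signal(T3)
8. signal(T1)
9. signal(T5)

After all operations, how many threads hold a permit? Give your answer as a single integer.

Step 1: wait(T4) -> count=2 queue=[] holders={T4}
Step 2: wait(T3) -> count=1 queue=[] holders={T3,T4}
Step 3: wait(T1) -> count=0 queue=[] holders={T1,T3,T4}
Step 4: signal(T4) -> count=1 queue=[] holders={T1,T3}
Step 5: wait(T6) -> count=0 queue=[] holders={T1,T3,T6}
Step 6: wait(T5) -> count=0 queue=[T5] holders={T1,T3,T6}
Step 7: signal(T3) -> count=0 queue=[] holders={T1,T5,T6}
Step 8: signal(T1) -> count=1 queue=[] holders={T5,T6}
Step 9: signal(T5) -> count=2 queue=[] holders={T6}
Final holders: {T6} -> 1 thread(s)

Answer: 1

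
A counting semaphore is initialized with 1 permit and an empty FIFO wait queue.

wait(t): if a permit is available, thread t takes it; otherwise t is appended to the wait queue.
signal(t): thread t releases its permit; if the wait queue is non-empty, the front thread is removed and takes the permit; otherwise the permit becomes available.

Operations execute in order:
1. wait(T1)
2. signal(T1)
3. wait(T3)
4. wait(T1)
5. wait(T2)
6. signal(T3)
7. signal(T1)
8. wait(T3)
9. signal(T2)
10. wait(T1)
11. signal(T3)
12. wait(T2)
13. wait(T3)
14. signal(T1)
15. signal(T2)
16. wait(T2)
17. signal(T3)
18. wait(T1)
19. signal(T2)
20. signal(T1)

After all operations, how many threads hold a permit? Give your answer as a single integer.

Step 1: wait(T1) -> count=0 queue=[] holders={T1}
Step 2: signal(T1) -> count=1 queue=[] holders={none}
Step 3: wait(T3) -> count=0 queue=[] holders={T3}
Step 4: wait(T1) -> count=0 queue=[T1] holders={T3}
Step 5: wait(T2) -> count=0 queue=[T1,T2] holders={T3}
Step 6: signal(T3) -> count=0 queue=[T2] holders={T1}
Step 7: signal(T1) -> count=0 queue=[] holders={T2}
Step 8: wait(T3) -> count=0 queue=[T3] holders={T2}
Step 9: signal(T2) -> count=0 queue=[] holders={T3}
Step 10: wait(T1) -> count=0 queue=[T1] holders={T3}
Step 11: signal(T3) -> count=0 queue=[] holders={T1}
Step 12: wait(T2) -> count=0 queue=[T2] holders={T1}
Step 13: wait(T3) -> count=0 queue=[T2,T3] holders={T1}
Step 14: signal(T1) -> count=0 queue=[T3] holders={T2}
Step 15: signal(T2) -> count=0 queue=[] holders={T3}
Step 16: wait(T2) -> count=0 queue=[T2] holders={T3}
Step 17: signal(T3) -> count=0 queue=[] holders={T2}
Step 18: wait(T1) -> count=0 queue=[T1] holders={T2}
Step 19: signal(T2) -> count=0 queue=[] holders={T1}
Step 20: signal(T1) -> count=1 queue=[] holders={none}
Final holders: {none} -> 0 thread(s)

Answer: 0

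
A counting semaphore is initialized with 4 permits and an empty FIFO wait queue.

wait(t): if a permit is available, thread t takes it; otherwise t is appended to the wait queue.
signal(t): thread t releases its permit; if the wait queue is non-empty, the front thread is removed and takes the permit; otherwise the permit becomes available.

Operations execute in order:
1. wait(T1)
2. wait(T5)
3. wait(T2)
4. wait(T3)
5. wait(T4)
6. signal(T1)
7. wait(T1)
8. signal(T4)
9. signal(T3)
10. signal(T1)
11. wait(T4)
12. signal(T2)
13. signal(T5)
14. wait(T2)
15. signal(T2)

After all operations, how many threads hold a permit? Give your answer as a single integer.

Answer: 1

Derivation:
Step 1: wait(T1) -> count=3 queue=[] holders={T1}
Step 2: wait(T5) -> count=2 queue=[] holders={T1,T5}
Step 3: wait(T2) -> count=1 queue=[] holders={T1,T2,T5}
Step 4: wait(T3) -> count=0 queue=[] holders={T1,T2,T3,T5}
Step 5: wait(T4) -> count=0 queue=[T4] holders={T1,T2,T3,T5}
Step 6: signal(T1) -> count=0 queue=[] holders={T2,T3,T4,T5}
Step 7: wait(T1) -> count=0 queue=[T1] holders={T2,T3,T4,T5}
Step 8: signal(T4) -> count=0 queue=[] holders={T1,T2,T3,T5}
Step 9: signal(T3) -> count=1 queue=[] holders={T1,T2,T5}
Step 10: signal(T1) -> count=2 queue=[] holders={T2,T5}
Step 11: wait(T4) -> count=1 queue=[] holders={T2,T4,T5}
Step 12: signal(T2) -> count=2 queue=[] holders={T4,T5}
Step 13: signal(T5) -> count=3 queue=[] holders={T4}
Step 14: wait(T2) -> count=2 queue=[] holders={T2,T4}
Step 15: signal(T2) -> count=3 queue=[] holders={T4}
Final holders: {T4} -> 1 thread(s)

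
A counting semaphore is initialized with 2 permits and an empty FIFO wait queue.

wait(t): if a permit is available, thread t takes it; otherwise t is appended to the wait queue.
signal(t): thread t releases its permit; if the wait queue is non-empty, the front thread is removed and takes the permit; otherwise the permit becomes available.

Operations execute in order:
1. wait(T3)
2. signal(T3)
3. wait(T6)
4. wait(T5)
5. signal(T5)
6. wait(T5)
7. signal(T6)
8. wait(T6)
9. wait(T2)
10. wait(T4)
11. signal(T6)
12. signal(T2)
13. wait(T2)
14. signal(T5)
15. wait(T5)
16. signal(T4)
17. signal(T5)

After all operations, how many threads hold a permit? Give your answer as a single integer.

Answer: 1

Derivation:
Step 1: wait(T3) -> count=1 queue=[] holders={T3}
Step 2: signal(T3) -> count=2 queue=[] holders={none}
Step 3: wait(T6) -> count=1 queue=[] holders={T6}
Step 4: wait(T5) -> count=0 queue=[] holders={T5,T6}
Step 5: signal(T5) -> count=1 queue=[] holders={T6}
Step 6: wait(T5) -> count=0 queue=[] holders={T5,T6}
Step 7: signal(T6) -> count=1 queue=[] holders={T5}
Step 8: wait(T6) -> count=0 queue=[] holders={T5,T6}
Step 9: wait(T2) -> count=0 queue=[T2] holders={T5,T6}
Step 10: wait(T4) -> count=0 queue=[T2,T4] holders={T5,T6}
Step 11: signal(T6) -> count=0 queue=[T4] holders={T2,T5}
Step 12: signal(T2) -> count=0 queue=[] holders={T4,T5}
Step 13: wait(T2) -> count=0 queue=[T2] holders={T4,T5}
Step 14: signal(T5) -> count=0 queue=[] holders={T2,T4}
Step 15: wait(T5) -> count=0 queue=[T5] holders={T2,T4}
Step 16: signal(T4) -> count=0 queue=[] holders={T2,T5}
Step 17: signal(T5) -> count=1 queue=[] holders={T2}
Final holders: {T2} -> 1 thread(s)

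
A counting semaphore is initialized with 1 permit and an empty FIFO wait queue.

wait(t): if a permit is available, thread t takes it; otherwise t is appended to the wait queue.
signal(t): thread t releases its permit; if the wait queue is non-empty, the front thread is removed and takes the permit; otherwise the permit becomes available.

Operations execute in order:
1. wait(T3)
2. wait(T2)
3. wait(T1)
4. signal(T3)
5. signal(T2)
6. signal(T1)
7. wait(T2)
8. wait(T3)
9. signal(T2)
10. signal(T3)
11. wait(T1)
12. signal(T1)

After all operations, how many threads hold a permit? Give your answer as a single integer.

Answer: 0

Derivation:
Step 1: wait(T3) -> count=0 queue=[] holders={T3}
Step 2: wait(T2) -> count=0 queue=[T2] holders={T3}
Step 3: wait(T1) -> count=0 queue=[T2,T1] holders={T3}
Step 4: signal(T3) -> count=0 queue=[T1] holders={T2}
Step 5: signal(T2) -> count=0 queue=[] holders={T1}
Step 6: signal(T1) -> count=1 queue=[] holders={none}
Step 7: wait(T2) -> count=0 queue=[] holders={T2}
Step 8: wait(T3) -> count=0 queue=[T3] holders={T2}
Step 9: signal(T2) -> count=0 queue=[] holders={T3}
Step 10: signal(T3) -> count=1 queue=[] holders={none}
Step 11: wait(T1) -> count=0 queue=[] holders={T1}
Step 12: signal(T1) -> count=1 queue=[] holders={none}
Final holders: {none} -> 0 thread(s)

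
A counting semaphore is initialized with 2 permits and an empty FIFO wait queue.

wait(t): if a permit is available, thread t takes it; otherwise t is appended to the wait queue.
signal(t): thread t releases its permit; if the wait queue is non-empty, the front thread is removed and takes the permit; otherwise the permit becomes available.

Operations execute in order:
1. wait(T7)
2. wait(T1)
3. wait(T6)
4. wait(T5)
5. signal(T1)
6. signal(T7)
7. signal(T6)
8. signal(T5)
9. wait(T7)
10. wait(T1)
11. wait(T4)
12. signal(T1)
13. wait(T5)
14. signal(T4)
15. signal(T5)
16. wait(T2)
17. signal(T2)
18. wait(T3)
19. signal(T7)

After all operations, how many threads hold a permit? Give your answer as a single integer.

Step 1: wait(T7) -> count=1 queue=[] holders={T7}
Step 2: wait(T1) -> count=0 queue=[] holders={T1,T7}
Step 3: wait(T6) -> count=0 queue=[T6] holders={T1,T7}
Step 4: wait(T5) -> count=0 queue=[T6,T5] holders={T1,T7}
Step 5: signal(T1) -> count=0 queue=[T5] holders={T6,T7}
Step 6: signal(T7) -> count=0 queue=[] holders={T5,T6}
Step 7: signal(T6) -> count=1 queue=[] holders={T5}
Step 8: signal(T5) -> count=2 queue=[] holders={none}
Step 9: wait(T7) -> count=1 queue=[] holders={T7}
Step 10: wait(T1) -> count=0 queue=[] holders={T1,T7}
Step 11: wait(T4) -> count=0 queue=[T4] holders={T1,T7}
Step 12: signal(T1) -> count=0 queue=[] holders={T4,T7}
Step 13: wait(T5) -> count=0 queue=[T5] holders={T4,T7}
Step 14: signal(T4) -> count=0 queue=[] holders={T5,T7}
Step 15: signal(T5) -> count=1 queue=[] holders={T7}
Step 16: wait(T2) -> count=0 queue=[] holders={T2,T7}
Step 17: signal(T2) -> count=1 queue=[] holders={T7}
Step 18: wait(T3) -> count=0 queue=[] holders={T3,T7}
Step 19: signal(T7) -> count=1 queue=[] holders={T3}
Final holders: {T3} -> 1 thread(s)

Answer: 1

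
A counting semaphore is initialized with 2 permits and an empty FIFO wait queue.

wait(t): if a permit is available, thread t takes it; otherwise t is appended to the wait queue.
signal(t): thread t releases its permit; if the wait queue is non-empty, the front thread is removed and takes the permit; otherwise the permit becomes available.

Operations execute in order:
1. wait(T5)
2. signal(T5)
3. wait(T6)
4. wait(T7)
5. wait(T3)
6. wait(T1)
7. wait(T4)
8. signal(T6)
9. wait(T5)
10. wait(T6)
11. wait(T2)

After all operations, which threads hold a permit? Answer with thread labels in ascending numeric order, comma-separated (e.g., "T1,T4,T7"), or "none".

Step 1: wait(T5) -> count=1 queue=[] holders={T5}
Step 2: signal(T5) -> count=2 queue=[] holders={none}
Step 3: wait(T6) -> count=1 queue=[] holders={T6}
Step 4: wait(T7) -> count=0 queue=[] holders={T6,T7}
Step 5: wait(T3) -> count=0 queue=[T3] holders={T6,T7}
Step 6: wait(T1) -> count=0 queue=[T3,T1] holders={T6,T7}
Step 7: wait(T4) -> count=0 queue=[T3,T1,T4] holders={T6,T7}
Step 8: signal(T6) -> count=0 queue=[T1,T4] holders={T3,T7}
Step 9: wait(T5) -> count=0 queue=[T1,T4,T5] holders={T3,T7}
Step 10: wait(T6) -> count=0 queue=[T1,T4,T5,T6] holders={T3,T7}
Step 11: wait(T2) -> count=0 queue=[T1,T4,T5,T6,T2] holders={T3,T7}
Final holders: T3,T7

Answer: T3,T7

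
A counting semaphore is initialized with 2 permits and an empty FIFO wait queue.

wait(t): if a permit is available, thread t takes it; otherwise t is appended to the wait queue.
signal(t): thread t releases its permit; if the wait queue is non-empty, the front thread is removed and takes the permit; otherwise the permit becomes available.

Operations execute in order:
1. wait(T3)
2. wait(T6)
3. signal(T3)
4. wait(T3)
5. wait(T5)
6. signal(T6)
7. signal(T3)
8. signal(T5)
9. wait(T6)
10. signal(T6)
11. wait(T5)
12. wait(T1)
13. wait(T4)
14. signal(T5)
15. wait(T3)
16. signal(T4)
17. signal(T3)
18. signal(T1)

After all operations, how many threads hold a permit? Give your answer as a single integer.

Step 1: wait(T3) -> count=1 queue=[] holders={T3}
Step 2: wait(T6) -> count=0 queue=[] holders={T3,T6}
Step 3: signal(T3) -> count=1 queue=[] holders={T6}
Step 4: wait(T3) -> count=0 queue=[] holders={T3,T6}
Step 5: wait(T5) -> count=0 queue=[T5] holders={T3,T6}
Step 6: signal(T6) -> count=0 queue=[] holders={T3,T5}
Step 7: signal(T3) -> count=1 queue=[] holders={T5}
Step 8: signal(T5) -> count=2 queue=[] holders={none}
Step 9: wait(T6) -> count=1 queue=[] holders={T6}
Step 10: signal(T6) -> count=2 queue=[] holders={none}
Step 11: wait(T5) -> count=1 queue=[] holders={T5}
Step 12: wait(T1) -> count=0 queue=[] holders={T1,T5}
Step 13: wait(T4) -> count=0 queue=[T4] holders={T1,T5}
Step 14: signal(T5) -> count=0 queue=[] holders={T1,T4}
Step 15: wait(T3) -> count=0 queue=[T3] holders={T1,T4}
Step 16: signal(T4) -> count=0 queue=[] holders={T1,T3}
Step 17: signal(T3) -> count=1 queue=[] holders={T1}
Step 18: signal(T1) -> count=2 queue=[] holders={none}
Final holders: {none} -> 0 thread(s)

Answer: 0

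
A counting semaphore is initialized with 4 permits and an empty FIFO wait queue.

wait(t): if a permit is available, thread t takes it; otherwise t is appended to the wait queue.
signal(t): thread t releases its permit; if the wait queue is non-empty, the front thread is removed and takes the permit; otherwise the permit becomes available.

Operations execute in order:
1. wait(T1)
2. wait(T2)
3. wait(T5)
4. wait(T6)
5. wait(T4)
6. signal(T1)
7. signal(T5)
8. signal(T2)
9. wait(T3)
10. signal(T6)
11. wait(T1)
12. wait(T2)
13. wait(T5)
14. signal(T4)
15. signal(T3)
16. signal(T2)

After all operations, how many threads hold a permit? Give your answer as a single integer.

Step 1: wait(T1) -> count=3 queue=[] holders={T1}
Step 2: wait(T2) -> count=2 queue=[] holders={T1,T2}
Step 3: wait(T5) -> count=1 queue=[] holders={T1,T2,T5}
Step 4: wait(T6) -> count=0 queue=[] holders={T1,T2,T5,T6}
Step 5: wait(T4) -> count=0 queue=[T4] holders={T1,T2,T5,T6}
Step 6: signal(T1) -> count=0 queue=[] holders={T2,T4,T5,T6}
Step 7: signal(T5) -> count=1 queue=[] holders={T2,T4,T6}
Step 8: signal(T2) -> count=2 queue=[] holders={T4,T6}
Step 9: wait(T3) -> count=1 queue=[] holders={T3,T4,T6}
Step 10: signal(T6) -> count=2 queue=[] holders={T3,T4}
Step 11: wait(T1) -> count=1 queue=[] holders={T1,T3,T4}
Step 12: wait(T2) -> count=0 queue=[] holders={T1,T2,T3,T4}
Step 13: wait(T5) -> count=0 queue=[T5] holders={T1,T2,T3,T4}
Step 14: signal(T4) -> count=0 queue=[] holders={T1,T2,T3,T5}
Step 15: signal(T3) -> count=1 queue=[] holders={T1,T2,T5}
Step 16: signal(T2) -> count=2 queue=[] holders={T1,T5}
Final holders: {T1,T5} -> 2 thread(s)

Answer: 2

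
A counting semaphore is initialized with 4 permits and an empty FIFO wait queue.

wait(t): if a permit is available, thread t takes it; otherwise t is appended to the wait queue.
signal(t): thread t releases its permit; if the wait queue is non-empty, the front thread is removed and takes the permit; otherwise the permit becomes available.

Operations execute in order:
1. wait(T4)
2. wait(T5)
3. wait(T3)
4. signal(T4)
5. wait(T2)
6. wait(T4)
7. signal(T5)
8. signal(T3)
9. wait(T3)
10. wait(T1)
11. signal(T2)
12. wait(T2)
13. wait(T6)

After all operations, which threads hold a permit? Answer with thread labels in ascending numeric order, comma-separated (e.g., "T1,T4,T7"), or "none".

Answer: T1,T2,T3,T4

Derivation:
Step 1: wait(T4) -> count=3 queue=[] holders={T4}
Step 2: wait(T5) -> count=2 queue=[] holders={T4,T5}
Step 3: wait(T3) -> count=1 queue=[] holders={T3,T4,T5}
Step 4: signal(T4) -> count=2 queue=[] holders={T3,T5}
Step 5: wait(T2) -> count=1 queue=[] holders={T2,T3,T5}
Step 6: wait(T4) -> count=0 queue=[] holders={T2,T3,T4,T5}
Step 7: signal(T5) -> count=1 queue=[] holders={T2,T3,T4}
Step 8: signal(T3) -> count=2 queue=[] holders={T2,T4}
Step 9: wait(T3) -> count=1 queue=[] holders={T2,T3,T4}
Step 10: wait(T1) -> count=0 queue=[] holders={T1,T2,T3,T4}
Step 11: signal(T2) -> count=1 queue=[] holders={T1,T3,T4}
Step 12: wait(T2) -> count=0 queue=[] holders={T1,T2,T3,T4}
Step 13: wait(T6) -> count=0 queue=[T6] holders={T1,T2,T3,T4}
Final holders: T1,T2,T3,T4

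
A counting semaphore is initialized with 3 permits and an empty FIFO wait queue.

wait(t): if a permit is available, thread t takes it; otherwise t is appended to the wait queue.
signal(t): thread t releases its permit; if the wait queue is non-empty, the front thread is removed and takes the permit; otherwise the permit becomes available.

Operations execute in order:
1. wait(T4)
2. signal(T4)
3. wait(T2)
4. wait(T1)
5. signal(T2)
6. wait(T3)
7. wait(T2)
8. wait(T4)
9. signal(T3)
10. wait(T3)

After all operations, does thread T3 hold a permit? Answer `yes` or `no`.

Step 1: wait(T4) -> count=2 queue=[] holders={T4}
Step 2: signal(T4) -> count=3 queue=[] holders={none}
Step 3: wait(T2) -> count=2 queue=[] holders={T2}
Step 4: wait(T1) -> count=1 queue=[] holders={T1,T2}
Step 5: signal(T2) -> count=2 queue=[] holders={T1}
Step 6: wait(T3) -> count=1 queue=[] holders={T1,T3}
Step 7: wait(T2) -> count=0 queue=[] holders={T1,T2,T3}
Step 8: wait(T4) -> count=0 queue=[T4] holders={T1,T2,T3}
Step 9: signal(T3) -> count=0 queue=[] holders={T1,T2,T4}
Step 10: wait(T3) -> count=0 queue=[T3] holders={T1,T2,T4}
Final holders: {T1,T2,T4} -> T3 not in holders

Answer: no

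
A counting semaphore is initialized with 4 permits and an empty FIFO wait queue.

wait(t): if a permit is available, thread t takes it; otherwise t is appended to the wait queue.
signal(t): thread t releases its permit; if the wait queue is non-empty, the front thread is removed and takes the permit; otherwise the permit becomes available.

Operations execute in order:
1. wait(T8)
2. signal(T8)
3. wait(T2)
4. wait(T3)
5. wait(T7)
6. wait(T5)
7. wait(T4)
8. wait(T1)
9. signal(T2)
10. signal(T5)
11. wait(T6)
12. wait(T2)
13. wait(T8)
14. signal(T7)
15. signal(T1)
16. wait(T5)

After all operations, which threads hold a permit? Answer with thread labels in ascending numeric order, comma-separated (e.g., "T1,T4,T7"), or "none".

Step 1: wait(T8) -> count=3 queue=[] holders={T8}
Step 2: signal(T8) -> count=4 queue=[] holders={none}
Step 3: wait(T2) -> count=3 queue=[] holders={T2}
Step 4: wait(T3) -> count=2 queue=[] holders={T2,T3}
Step 5: wait(T7) -> count=1 queue=[] holders={T2,T3,T7}
Step 6: wait(T5) -> count=0 queue=[] holders={T2,T3,T5,T7}
Step 7: wait(T4) -> count=0 queue=[T4] holders={T2,T3,T5,T7}
Step 8: wait(T1) -> count=0 queue=[T4,T1] holders={T2,T3,T5,T7}
Step 9: signal(T2) -> count=0 queue=[T1] holders={T3,T4,T5,T7}
Step 10: signal(T5) -> count=0 queue=[] holders={T1,T3,T4,T7}
Step 11: wait(T6) -> count=0 queue=[T6] holders={T1,T3,T4,T7}
Step 12: wait(T2) -> count=0 queue=[T6,T2] holders={T1,T3,T4,T7}
Step 13: wait(T8) -> count=0 queue=[T6,T2,T8] holders={T1,T3,T4,T7}
Step 14: signal(T7) -> count=0 queue=[T2,T8] holders={T1,T3,T4,T6}
Step 15: signal(T1) -> count=0 queue=[T8] holders={T2,T3,T4,T6}
Step 16: wait(T5) -> count=0 queue=[T8,T5] holders={T2,T3,T4,T6}
Final holders: T2,T3,T4,T6

Answer: T2,T3,T4,T6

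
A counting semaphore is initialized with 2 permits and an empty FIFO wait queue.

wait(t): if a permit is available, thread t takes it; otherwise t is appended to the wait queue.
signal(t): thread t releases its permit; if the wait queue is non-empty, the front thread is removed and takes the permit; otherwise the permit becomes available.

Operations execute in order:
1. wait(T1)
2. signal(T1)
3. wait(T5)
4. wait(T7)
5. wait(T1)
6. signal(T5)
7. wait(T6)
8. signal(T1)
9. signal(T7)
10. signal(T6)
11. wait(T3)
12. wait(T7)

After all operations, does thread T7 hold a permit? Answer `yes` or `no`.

Step 1: wait(T1) -> count=1 queue=[] holders={T1}
Step 2: signal(T1) -> count=2 queue=[] holders={none}
Step 3: wait(T5) -> count=1 queue=[] holders={T5}
Step 4: wait(T7) -> count=0 queue=[] holders={T5,T7}
Step 5: wait(T1) -> count=0 queue=[T1] holders={T5,T7}
Step 6: signal(T5) -> count=0 queue=[] holders={T1,T7}
Step 7: wait(T6) -> count=0 queue=[T6] holders={T1,T7}
Step 8: signal(T1) -> count=0 queue=[] holders={T6,T7}
Step 9: signal(T7) -> count=1 queue=[] holders={T6}
Step 10: signal(T6) -> count=2 queue=[] holders={none}
Step 11: wait(T3) -> count=1 queue=[] holders={T3}
Step 12: wait(T7) -> count=0 queue=[] holders={T3,T7}
Final holders: {T3,T7} -> T7 in holders

Answer: yes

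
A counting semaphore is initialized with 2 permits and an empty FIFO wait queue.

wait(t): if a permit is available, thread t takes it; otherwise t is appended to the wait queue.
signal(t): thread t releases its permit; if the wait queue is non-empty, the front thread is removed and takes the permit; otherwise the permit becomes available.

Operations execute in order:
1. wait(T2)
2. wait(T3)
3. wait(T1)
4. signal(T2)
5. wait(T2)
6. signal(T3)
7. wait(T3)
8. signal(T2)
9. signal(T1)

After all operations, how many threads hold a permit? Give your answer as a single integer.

Answer: 1

Derivation:
Step 1: wait(T2) -> count=1 queue=[] holders={T2}
Step 2: wait(T3) -> count=0 queue=[] holders={T2,T3}
Step 3: wait(T1) -> count=0 queue=[T1] holders={T2,T3}
Step 4: signal(T2) -> count=0 queue=[] holders={T1,T3}
Step 5: wait(T2) -> count=0 queue=[T2] holders={T1,T3}
Step 6: signal(T3) -> count=0 queue=[] holders={T1,T2}
Step 7: wait(T3) -> count=0 queue=[T3] holders={T1,T2}
Step 8: signal(T2) -> count=0 queue=[] holders={T1,T3}
Step 9: signal(T1) -> count=1 queue=[] holders={T3}
Final holders: {T3} -> 1 thread(s)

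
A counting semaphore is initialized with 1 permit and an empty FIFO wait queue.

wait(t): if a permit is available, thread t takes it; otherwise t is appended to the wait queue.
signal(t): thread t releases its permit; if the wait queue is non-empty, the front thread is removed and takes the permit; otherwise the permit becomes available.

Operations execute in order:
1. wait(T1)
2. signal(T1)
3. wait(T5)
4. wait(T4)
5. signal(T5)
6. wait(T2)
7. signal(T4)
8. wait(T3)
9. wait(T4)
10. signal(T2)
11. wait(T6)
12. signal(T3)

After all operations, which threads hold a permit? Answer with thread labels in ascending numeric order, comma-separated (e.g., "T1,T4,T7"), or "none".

Step 1: wait(T1) -> count=0 queue=[] holders={T1}
Step 2: signal(T1) -> count=1 queue=[] holders={none}
Step 3: wait(T5) -> count=0 queue=[] holders={T5}
Step 4: wait(T4) -> count=0 queue=[T4] holders={T5}
Step 5: signal(T5) -> count=0 queue=[] holders={T4}
Step 6: wait(T2) -> count=0 queue=[T2] holders={T4}
Step 7: signal(T4) -> count=0 queue=[] holders={T2}
Step 8: wait(T3) -> count=0 queue=[T3] holders={T2}
Step 9: wait(T4) -> count=0 queue=[T3,T4] holders={T2}
Step 10: signal(T2) -> count=0 queue=[T4] holders={T3}
Step 11: wait(T6) -> count=0 queue=[T4,T6] holders={T3}
Step 12: signal(T3) -> count=0 queue=[T6] holders={T4}
Final holders: T4

Answer: T4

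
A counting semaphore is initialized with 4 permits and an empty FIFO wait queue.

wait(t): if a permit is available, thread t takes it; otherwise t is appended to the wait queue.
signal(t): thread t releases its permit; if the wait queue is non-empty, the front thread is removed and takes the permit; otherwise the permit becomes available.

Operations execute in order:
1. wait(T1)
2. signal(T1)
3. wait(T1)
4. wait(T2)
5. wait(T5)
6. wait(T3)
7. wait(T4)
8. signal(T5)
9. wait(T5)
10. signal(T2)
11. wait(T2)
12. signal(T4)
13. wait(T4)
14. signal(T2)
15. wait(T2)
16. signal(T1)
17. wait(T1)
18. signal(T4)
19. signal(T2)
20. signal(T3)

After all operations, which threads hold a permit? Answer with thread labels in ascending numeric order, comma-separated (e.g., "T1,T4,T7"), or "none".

Answer: T1,T5

Derivation:
Step 1: wait(T1) -> count=3 queue=[] holders={T1}
Step 2: signal(T1) -> count=4 queue=[] holders={none}
Step 3: wait(T1) -> count=3 queue=[] holders={T1}
Step 4: wait(T2) -> count=2 queue=[] holders={T1,T2}
Step 5: wait(T5) -> count=1 queue=[] holders={T1,T2,T5}
Step 6: wait(T3) -> count=0 queue=[] holders={T1,T2,T3,T5}
Step 7: wait(T4) -> count=0 queue=[T4] holders={T1,T2,T3,T5}
Step 8: signal(T5) -> count=0 queue=[] holders={T1,T2,T3,T4}
Step 9: wait(T5) -> count=0 queue=[T5] holders={T1,T2,T3,T4}
Step 10: signal(T2) -> count=0 queue=[] holders={T1,T3,T4,T5}
Step 11: wait(T2) -> count=0 queue=[T2] holders={T1,T3,T4,T5}
Step 12: signal(T4) -> count=0 queue=[] holders={T1,T2,T3,T5}
Step 13: wait(T4) -> count=0 queue=[T4] holders={T1,T2,T3,T5}
Step 14: signal(T2) -> count=0 queue=[] holders={T1,T3,T4,T5}
Step 15: wait(T2) -> count=0 queue=[T2] holders={T1,T3,T4,T5}
Step 16: signal(T1) -> count=0 queue=[] holders={T2,T3,T4,T5}
Step 17: wait(T1) -> count=0 queue=[T1] holders={T2,T3,T4,T5}
Step 18: signal(T4) -> count=0 queue=[] holders={T1,T2,T3,T5}
Step 19: signal(T2) -> count=1 queue=[] holders={T1,T3,T5}
Step 20: signal(T3) -> count=2 queue=[] holders={T1,T5}
Final holders: T1,T5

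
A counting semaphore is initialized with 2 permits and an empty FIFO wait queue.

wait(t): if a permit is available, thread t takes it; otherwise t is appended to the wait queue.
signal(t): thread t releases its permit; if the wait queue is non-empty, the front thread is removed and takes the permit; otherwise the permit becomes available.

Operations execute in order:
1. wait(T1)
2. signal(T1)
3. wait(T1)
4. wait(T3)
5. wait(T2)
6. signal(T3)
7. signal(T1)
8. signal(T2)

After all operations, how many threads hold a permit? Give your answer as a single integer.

Step 1: wait(T1) -> count=1 queue=[] holders={T1}
Step 2: signal(T1) -> count=2 queue=[] holders={none}
Step 3: wait(T1) -> count=1 queue=[] holders={T1}
Step 4: wait(T3) -> count=0 queue=[] holders={T1,T3}
Step 5: wait(T2) -> count=0 queue=[T2] holders={T1,T3}
Step 6: signal(T3) -> count=0 queue=[] holders={T1,T2}
Step 7: signal(T1) -> count=1 queue=[] holders={T2}
Step 8: signal(T2) -> count=2 queue=[] holders={none}
Final holders: {none} -> 0 thread(s)

Answer: 0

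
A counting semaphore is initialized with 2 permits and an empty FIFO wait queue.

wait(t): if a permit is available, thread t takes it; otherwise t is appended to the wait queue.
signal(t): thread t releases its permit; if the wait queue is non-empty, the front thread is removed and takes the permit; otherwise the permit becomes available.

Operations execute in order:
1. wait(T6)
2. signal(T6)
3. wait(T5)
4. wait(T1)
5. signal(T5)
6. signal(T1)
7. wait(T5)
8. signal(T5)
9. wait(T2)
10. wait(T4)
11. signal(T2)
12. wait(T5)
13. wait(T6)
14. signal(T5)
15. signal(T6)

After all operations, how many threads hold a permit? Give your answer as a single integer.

Step 1: wait(T6) -> count=1 queue=[] holders={T6}
Step 2: signal(T6) -> count=2 queue=[] holders={none}
Step 3: wait(T5) -> count=1 queue=[] holders={T5}
Step 4: wait(T1) -> count=0 queue=[] holders={T1,T5}
Step 5: signal(T5) -> count=1 queue=[] holders={T1}
Step 6: signal(T1) -> count=2 queue=[] holders={none}
Step 7: wait(T5) -> count=1 queue=[] holders={T5}
Step 8: signal(T5) -> count=2 queue=[] holders={none}
Step 9: wait(T2) -> count=1 queue=[] holders={T2}
Step 10: wait(T4) -> count=0 queue=[] holders={T2,T4}
Step 11: signal(T2) -> count=1 queue=[] holders={T4}
Step 12: wait(T5) -> count=0 queue=[] holders={T4,T5}
Step 13: wait(T6) -> count=0 queue=[T6] holders={T4,T5}
Step 14: signal(T5) -> count=0 queue=[] holders={T4,T6}
Step 15: signal(T6) -> count=1 queue=[] holders={T4}
Final holders: {T4} -> 1 thread(s)

Answer: 1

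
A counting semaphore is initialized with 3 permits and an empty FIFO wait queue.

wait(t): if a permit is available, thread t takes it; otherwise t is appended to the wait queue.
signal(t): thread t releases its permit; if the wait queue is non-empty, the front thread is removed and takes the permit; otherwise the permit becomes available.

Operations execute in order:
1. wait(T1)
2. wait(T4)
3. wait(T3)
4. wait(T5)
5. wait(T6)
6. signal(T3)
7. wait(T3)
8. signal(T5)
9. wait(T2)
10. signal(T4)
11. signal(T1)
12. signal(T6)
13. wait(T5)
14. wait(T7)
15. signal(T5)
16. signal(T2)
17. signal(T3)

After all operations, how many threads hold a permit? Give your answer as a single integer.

Answer: 1

Derivation:
Step 1: wait(T1) -> count=2 queue=[] holders={T1}
Step 2: wait(T4) -> count=1 queue=[] holders={T1,T4}
Step 3: wait(T3) -> count=0 queue=[] holders={T1,T3,T4}
Step 4: wait(T5) -> count=0 queue=[T5] holders={T1,T3,T4}
Step 5: wait(T6) -> count=0 queue=[T5,T6] holders={T1,T3,T4}
Step 6: signal(T3) -> count=0 queue=[T6] holders={T1,T4,T5}
Step 7: wait(T3) -> count=0 queue=[T6,T3] holders={T1,T4,T5}
Step 8: signal(T5) -> count=0 queue=[T3] holders={T1,T4,T6}
Step 9: wait(T2) -> count=0 queue=[T3,T2] holders={T1,T4,T6}
Step 10: signal(T4) -> count=0 queue=[T2] holders={T1,T3,T6}
Step 11: signal(T1) -> count=0 queue=[] holders={T2,T3,T6}
Step 12: signal(T6) -> count=1 queue=[] holders={T2,T3}
Step 13: wait(T5) -> count=0 queue=[] holders={T2,T3,T5}
Step 14: wait(T7) -> count=0 queue=[T7] holders={T2,T3,T5}
Step 15: signal(T5) -> count=0 queue=[] holders={T2,T3,T7}
Step 16: signal(T2) -> count=1 queue=[] holders={T3,T7}
Step 17: signal(T3) -> count=2 queue=[] holders={T7}
Final holders: {T7} -> 1 thread(s)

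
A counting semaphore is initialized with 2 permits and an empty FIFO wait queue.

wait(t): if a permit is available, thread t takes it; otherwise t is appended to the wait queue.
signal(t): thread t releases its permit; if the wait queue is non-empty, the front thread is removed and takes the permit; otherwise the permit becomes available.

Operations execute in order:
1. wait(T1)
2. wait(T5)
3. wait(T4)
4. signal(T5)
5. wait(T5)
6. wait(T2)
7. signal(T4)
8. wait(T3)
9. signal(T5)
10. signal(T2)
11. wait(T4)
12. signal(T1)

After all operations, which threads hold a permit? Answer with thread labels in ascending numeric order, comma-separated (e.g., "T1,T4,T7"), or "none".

Step 1: wait(T1) -> count=1 queue=[] holders={T1}
Step 2: wait(T5) -> count=0 queue=[] holders={T1,T5}
Step 3: wait(T4) -> count=0 queue=[T4] holders={T1,T5}
Step 4: signal(T5) -> count=0 queue=[] holders={T1,T4}
Step 5: wait(T5) -> count=0 queue=[T5] holders={T1,T4}
Step 6: wait(T2) -> count=0 queue=[T5,T2] holders={T1,T4}
Step 7: signal(T4) -> count=0 queue=[T2] holders={T1,T5}
Step 8: wait(T3) -> count=0 queue=[T2,T3] holders={T1,T5}
Step 9: signal(T5) -> count=0 queue=[T3] holders={T1,T2}
Step 10: signal(T2) -> count=0 queue=[] holders={T1,T3}
Step 11: wait(T4) -> count=0 queue=[T4] holders={T1,T3}
Step 12: signal(T1) -> count=0 queue=[] holders={T3,T4}
Final holders: T3,T4

Answer: T3,T4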